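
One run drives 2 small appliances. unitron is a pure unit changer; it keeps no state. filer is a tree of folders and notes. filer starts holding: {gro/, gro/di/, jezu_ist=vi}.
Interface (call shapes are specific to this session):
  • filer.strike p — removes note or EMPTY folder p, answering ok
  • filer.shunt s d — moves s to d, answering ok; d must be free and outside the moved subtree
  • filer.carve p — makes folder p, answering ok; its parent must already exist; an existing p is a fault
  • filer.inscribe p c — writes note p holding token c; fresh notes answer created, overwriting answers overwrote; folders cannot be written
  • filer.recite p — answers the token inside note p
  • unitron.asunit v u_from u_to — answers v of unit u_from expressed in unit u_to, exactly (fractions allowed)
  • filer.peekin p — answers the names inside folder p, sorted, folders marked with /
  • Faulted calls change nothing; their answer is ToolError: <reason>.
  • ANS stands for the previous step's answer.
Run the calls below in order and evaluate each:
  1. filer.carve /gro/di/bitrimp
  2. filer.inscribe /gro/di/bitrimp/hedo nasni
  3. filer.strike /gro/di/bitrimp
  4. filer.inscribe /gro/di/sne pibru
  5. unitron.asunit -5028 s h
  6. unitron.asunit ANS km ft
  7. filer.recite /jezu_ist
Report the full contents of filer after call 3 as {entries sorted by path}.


Answer: {gro/, gro/di/, gro/di/bitrimp/, gro/di/bitrimp/hedo=nasni, jezu_ist=vi}

Derivation:
→ filer.carve(p: /gro/di/bitrimp)
← ok
→ filer.inscribe(p: /gro/di/bitrimp/hedo, c: nasni)
← created
→ filer.strike(p: /gro/di/bitrimp)
← ToolError: not empty
→ filer.inscribe(p: /gro/di/sne, c: pibru)
← created
→ unitron.asunit(v: -5028, u_from: s, u_to: h)
← -419/300
→ unitron.asunit(v: ANS, u_from: km, u_to: ft)
← -5237500/1143
→ filer.recite(p: /jezu_ist)
← vi


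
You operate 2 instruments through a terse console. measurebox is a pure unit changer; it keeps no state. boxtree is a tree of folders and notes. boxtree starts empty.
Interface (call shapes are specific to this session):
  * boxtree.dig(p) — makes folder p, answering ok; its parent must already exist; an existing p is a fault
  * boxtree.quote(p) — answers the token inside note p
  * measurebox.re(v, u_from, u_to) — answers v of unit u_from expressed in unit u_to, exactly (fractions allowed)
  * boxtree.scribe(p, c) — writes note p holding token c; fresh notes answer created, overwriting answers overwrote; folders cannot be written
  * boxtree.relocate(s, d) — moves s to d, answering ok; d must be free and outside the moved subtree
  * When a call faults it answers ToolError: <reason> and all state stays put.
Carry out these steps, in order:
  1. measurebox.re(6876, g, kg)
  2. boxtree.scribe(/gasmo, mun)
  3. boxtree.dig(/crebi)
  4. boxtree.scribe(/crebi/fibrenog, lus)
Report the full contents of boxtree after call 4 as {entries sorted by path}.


Answer: {crebi/, crebi/fibrenog=lus, gasmo=mun}

Derivation:
I invoke measurebox.re with v='6876', u_from='g', u_to='kg', which returns 1719/250.
I invoke boxtree.scribe with p='/gasmo', c='mun', giving created.
I call boxtree.dig with p='/crebi', giving ok.
Then boxtree.scribe with p='/crebi/fibrenog', c='lus', and see created.


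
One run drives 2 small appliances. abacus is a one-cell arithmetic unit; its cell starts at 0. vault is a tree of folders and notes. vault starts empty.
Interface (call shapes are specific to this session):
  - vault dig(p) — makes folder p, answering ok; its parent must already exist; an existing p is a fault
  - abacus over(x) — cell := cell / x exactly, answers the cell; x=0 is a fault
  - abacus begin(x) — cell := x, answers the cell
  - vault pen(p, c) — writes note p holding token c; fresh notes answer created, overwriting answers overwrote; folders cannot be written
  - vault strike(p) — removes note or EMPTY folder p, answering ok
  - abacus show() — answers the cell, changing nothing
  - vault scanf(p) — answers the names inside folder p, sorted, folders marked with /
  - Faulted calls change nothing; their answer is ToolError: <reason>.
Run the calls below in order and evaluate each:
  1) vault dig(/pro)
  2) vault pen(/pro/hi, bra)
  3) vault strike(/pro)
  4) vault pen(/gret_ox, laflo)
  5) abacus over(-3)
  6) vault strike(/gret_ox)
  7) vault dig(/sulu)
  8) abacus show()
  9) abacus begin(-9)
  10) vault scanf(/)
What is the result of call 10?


Answer: [pro/, sulu/]

Derivation:
-> vault dig(p=/pro)
<- ok
-> vault pen(p=/pro/hi, c=bra)
<- created
-> vault strike(p=/pro)
<- ToolError: not empty
-> vault pen(p=/gret_ox, c=laflo)
<- created
-> abacus over(x=-3)
<- 0
-> vault strike(p=/gret_ox)
<- ok
-> vault dig(p=/sulu)
<- ok
-> abacus show()
<- 0
-> abacus begin(x=-9)
<- -9
-> vault scanf(p=/)
<- [pro/, sulu/]


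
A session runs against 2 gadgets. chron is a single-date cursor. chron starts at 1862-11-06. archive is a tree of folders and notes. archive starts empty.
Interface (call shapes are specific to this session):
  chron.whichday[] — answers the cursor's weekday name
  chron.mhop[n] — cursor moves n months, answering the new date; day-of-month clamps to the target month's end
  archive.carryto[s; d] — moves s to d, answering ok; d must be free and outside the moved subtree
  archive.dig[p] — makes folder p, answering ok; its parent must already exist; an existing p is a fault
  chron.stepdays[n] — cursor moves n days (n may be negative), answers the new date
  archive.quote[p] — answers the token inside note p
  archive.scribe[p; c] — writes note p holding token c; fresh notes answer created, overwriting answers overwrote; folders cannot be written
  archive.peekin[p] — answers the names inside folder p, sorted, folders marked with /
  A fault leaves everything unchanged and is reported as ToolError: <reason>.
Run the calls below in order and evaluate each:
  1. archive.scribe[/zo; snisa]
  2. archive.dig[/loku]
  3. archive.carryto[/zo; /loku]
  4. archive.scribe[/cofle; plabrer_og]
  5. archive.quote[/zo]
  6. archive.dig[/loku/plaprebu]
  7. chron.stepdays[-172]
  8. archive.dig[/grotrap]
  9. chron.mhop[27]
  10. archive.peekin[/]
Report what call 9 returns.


-- 1. archive.scribe(p: /zo, c: snisa) => created
-- 2. archive.dig(p: /loku) => ok
-- 3. archive.carryto(s: /zo, d: /loku) => ToolError: exists
-- 4. archive.scribe(p: /cofle, c: plabrer_og) => created
-- 5. archive.quote(p: /zo) => snisa
-- 6. archive.dig(p: /loku/plaprebu) => ok
-- 7. chron.stepdays(n: -172) => 1862-05-18
-- 8. archive.dig(p: /grotrap) => ok
-- 9. chron.mhop(n: 27) => 1864-08-18
-- 10. archive.peekin(p: /) => [cofle, grotrap/, loku/, zo]

Answer: 1864-08-18


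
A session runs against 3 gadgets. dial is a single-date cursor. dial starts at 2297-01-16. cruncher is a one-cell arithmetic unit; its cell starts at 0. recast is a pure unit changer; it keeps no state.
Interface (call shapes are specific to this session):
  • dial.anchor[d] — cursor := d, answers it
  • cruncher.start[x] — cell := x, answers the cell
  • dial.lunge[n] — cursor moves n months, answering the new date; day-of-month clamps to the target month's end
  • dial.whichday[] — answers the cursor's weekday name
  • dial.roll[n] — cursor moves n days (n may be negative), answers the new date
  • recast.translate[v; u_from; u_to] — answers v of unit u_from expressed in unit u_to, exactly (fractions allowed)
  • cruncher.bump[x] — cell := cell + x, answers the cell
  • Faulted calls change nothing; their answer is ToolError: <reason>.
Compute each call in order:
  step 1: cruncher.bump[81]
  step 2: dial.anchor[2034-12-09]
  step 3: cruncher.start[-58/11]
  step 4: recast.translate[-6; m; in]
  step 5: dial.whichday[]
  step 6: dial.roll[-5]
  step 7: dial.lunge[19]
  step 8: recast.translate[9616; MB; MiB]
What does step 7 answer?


// bump(x=81) : 81
// anchor(d=2034-12-09) : 2034-12-09
// start(x=-58/11) : -58/11
// translate(v=-6, u_from=m, u_to=in) : -30000/127
// whichday() : Saturday
// roll(n=-5) : 2034-12-04
// lunge(n=19) : 2036-07-04
// translate(v=9616, u_from=MB, u_to=MiB) : 9390625/1024

Answer: 2036-07-04


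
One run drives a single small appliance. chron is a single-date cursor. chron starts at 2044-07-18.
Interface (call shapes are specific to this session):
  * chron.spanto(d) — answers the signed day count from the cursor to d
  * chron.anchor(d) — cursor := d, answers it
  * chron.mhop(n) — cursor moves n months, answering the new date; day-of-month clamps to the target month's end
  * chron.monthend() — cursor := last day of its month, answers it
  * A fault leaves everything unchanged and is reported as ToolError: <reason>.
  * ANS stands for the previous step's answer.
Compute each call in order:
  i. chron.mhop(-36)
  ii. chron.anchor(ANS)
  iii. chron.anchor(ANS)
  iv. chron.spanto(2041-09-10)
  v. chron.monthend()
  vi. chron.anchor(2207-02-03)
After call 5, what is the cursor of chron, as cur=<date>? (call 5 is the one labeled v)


Answer: cur=2041-07-31

Derivation:
;; 1. chron.mhop(n→-36) == 2041-07-18
;; 2. chron.anchor(d→ANS) == 2041-07-18
;; 3. chron.anchor(d→ANS) == 2041-07-18
;; 4. chron.spanto(d→2041-09-10) == 54
;; 5. chron.monthend() == 2041-07-31
;; 6. chron.anchor(d→2207-02-03) == 2207-02-03


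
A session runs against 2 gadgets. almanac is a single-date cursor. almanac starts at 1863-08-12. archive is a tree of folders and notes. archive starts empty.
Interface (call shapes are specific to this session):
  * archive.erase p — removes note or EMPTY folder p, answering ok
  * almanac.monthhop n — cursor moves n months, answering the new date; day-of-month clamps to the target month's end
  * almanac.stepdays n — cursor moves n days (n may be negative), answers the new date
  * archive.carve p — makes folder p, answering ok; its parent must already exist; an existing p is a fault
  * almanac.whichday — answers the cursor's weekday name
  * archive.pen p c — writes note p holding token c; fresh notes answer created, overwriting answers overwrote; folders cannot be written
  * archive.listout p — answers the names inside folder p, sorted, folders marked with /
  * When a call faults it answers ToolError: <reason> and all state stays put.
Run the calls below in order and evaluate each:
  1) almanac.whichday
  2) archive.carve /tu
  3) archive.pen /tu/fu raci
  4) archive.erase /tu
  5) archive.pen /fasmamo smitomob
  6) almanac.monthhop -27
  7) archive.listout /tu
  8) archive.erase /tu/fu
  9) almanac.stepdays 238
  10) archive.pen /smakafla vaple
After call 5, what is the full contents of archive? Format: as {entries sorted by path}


% 1. almanac.whichday() => Wednesday
% 2. archive.carve(p: /tu) => ok
% 3. archive.pen(p: /tu/fu, c: raci) => created
% 4. archive.erase(p: /tu) => ToolError: not empty
% 5. archive.pen(p: /fasmamo, c: smitomob) => created
% 6. almanac.monthhop(n: -27) => 1861-05-12
% 7. archive.listout(p: /tu) => [fu]
% 8. archive.erase(p: /tu/fu) => ok
% 9. almanac.stepdays(n: 238) => 1862-01-05
% 10. archive.pen(p: /smakafla, c: vaple) => created

Answer: {fasmamo=smitomob, tu/, tu/fu=raci}


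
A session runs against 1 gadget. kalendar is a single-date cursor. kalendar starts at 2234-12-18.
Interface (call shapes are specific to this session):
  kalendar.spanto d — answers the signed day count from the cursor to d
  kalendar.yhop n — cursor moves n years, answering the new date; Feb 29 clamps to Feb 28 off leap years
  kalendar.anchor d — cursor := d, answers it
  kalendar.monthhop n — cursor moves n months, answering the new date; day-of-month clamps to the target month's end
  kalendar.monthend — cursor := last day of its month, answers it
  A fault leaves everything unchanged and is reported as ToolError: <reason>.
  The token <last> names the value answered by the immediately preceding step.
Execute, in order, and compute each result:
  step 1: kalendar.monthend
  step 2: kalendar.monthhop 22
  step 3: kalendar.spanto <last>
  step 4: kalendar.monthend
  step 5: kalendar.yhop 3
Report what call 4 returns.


Answer: 2236-10-31

Derivation:
-> kalendar.monthend()
<- 2234-12-31
-> kalendar.monthhop(n→22)
<- 2236-10-31
-> kalendar.spanto(d→<last>)
<- 0
-> kalendar.monthend()
<- 2236-10-31
-> kalendar.yhop(n→3)
<- 2239-10-31


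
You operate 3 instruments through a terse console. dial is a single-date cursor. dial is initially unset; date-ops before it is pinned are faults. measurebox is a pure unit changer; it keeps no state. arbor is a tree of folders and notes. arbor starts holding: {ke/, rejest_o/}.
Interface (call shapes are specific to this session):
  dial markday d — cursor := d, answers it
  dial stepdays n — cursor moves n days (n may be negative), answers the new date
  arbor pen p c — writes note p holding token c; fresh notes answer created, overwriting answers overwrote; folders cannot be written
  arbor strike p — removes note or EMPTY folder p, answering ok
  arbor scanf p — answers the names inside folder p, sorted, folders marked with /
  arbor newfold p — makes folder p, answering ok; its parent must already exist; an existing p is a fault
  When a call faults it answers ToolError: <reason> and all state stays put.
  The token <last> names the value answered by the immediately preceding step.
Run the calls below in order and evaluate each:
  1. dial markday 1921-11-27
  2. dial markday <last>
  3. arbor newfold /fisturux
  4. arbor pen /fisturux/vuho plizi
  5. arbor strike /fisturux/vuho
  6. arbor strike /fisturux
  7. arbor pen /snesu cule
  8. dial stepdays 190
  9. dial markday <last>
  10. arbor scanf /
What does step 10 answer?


Then dial markday on d='1921-11-27', — result: 1921-11-27.
Invoking dial markday on d='<last>', and observe 1921-11-27.
I run arbor newfold on p='/fisturux', giving ok.
I invoke arbor pen on p='/fisturux/vuho', c='plizi', and get created.
I invoke arbor strike on p='/fisturux/vuho', — result: ok.
Using arbor strike on p='/fisturux': ok.
Invoking arbor pen on p='/snesu', c='cule', → created.
Then dial stepdays on n='190', → 1922-06-05.
Then dial markday on d='<last>': 1922-06-05.
I run arbor scanf on p='/', yielding [ke/, rejest_o/, snesu].

Answer: [ke/, rejest_o/, snesu]


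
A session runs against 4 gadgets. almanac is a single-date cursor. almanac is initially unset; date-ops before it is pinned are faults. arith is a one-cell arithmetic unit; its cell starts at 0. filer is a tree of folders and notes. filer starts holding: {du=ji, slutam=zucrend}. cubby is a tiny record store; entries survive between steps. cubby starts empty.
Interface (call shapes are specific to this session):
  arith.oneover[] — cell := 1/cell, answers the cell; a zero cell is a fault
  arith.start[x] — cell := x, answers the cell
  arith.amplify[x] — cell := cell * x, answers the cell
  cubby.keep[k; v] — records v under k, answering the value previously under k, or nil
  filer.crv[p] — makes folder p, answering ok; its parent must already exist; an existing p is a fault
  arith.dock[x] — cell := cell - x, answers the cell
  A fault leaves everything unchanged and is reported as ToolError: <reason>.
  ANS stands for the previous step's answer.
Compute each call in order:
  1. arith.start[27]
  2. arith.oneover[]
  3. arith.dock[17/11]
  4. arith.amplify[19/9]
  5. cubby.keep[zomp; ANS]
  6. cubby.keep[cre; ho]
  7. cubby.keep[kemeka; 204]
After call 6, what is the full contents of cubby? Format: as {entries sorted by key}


Using start(x→27): 27.
Calling oneover(), — result: 1/27.
I try dock(x→17/11), and observe -448/297.
I run amplify(x→19/9), → -8512/2673.
Next I call keep(k→zomp, v→ANS), giving nil.
I use keep(k→cre, v→ho), — result: nil.
I run keep(k→kemeka, v→204), giving nil.

Answer: {cre=ho, zomp=-8512/2673}


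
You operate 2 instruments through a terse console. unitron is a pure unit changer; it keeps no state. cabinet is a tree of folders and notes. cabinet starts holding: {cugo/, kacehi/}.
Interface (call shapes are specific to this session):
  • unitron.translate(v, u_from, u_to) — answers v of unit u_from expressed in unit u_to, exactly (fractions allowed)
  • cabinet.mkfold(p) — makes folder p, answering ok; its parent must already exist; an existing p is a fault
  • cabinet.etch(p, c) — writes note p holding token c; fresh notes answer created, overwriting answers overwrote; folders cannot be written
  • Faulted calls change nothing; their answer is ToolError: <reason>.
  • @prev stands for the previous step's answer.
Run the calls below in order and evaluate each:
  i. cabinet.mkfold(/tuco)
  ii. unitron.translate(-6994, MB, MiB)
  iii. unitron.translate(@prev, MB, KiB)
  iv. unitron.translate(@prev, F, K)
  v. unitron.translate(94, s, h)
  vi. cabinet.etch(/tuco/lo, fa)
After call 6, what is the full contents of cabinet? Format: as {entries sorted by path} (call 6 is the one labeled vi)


Answer: {cugo/, kacehi/, tuco/, tuco/lo=fa}

Derivation:
I try cabinet.mkfold on p='/tuco', giving ok.
Calling unitron.translate on v='-6994', u_from='MB', u_to='MiB', — result: -54640625/8192.
Next I call unitron.translate on v='@prev', u_from='MB', u_to='KiB', which returns -853759765625/131072.
I try unitron.translate on v='@prev', u_from='F', u_to='K', which returns -7114162631323/1966080.
I run unitron.translate on v='94', u_from='s', u_to='h', yielding 47/1800.
Then cabinet.etch on p='/tuco/lo', c='fa', → created.


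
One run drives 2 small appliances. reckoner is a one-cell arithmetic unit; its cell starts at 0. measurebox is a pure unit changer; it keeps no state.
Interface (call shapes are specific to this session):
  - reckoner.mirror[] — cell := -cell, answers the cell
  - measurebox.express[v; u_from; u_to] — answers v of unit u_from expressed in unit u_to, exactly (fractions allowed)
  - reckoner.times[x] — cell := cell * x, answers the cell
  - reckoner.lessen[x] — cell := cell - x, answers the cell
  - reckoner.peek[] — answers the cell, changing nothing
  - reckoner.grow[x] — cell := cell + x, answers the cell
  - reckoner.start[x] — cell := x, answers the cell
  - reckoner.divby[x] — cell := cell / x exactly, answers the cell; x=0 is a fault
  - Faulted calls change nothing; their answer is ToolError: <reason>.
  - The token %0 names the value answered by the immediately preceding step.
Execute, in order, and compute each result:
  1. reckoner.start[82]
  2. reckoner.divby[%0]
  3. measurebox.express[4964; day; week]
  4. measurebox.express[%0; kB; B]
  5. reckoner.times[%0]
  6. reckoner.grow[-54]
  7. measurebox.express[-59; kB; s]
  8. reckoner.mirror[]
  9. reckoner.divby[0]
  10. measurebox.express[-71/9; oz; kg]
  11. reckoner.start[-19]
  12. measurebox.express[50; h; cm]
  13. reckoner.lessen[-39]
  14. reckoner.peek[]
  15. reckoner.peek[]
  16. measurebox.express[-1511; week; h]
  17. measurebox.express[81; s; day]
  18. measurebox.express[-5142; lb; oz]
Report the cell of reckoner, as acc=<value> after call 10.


Answer: acc=-4963622/7

Derivation:
CALL start[x='82']
RET  82
CALL divby[x='%0']
RET  1
CALL express[v='4964'; u_from='day'; u_to='week']
RET  4964/7
CALL express[v='%0'; u_from='kB'; u_to='B']
RET  4964000/7
CALL times[x='%0']
RET  4964000/7
CALL grow[x='-54']
RET  4963622/7
CALL express[v='-59'; u_from='kB'; u_to='s']
RET  ToolError: incompatible units
CALL mirror[]
RET  -4963622/7
CALL divby[x='0']
RET  ToolError: division by zero
CALL express[v='-71/9'; u_from='oz'; u_to='kg']
RET  -3220505827/14400000000
CALL start[x='-19']
RET  -19
CALL express[v='50'; u_from='h'; u_to='cm']
RET  ToolError: incompatible units
CALL lessen[x='-39']
RET  20
CALL peek[]
RET  20
CALL peek[]
RET  20
CALL express[v='-1511'; u_from='week'; u_to='h']
RET  -253848
CALL express[v='81'; u_from='s'; u_to='day']
RET  3/3200
CALL express[v='-5142'; u_from='lb'; u_to='oz']
RET  -82272


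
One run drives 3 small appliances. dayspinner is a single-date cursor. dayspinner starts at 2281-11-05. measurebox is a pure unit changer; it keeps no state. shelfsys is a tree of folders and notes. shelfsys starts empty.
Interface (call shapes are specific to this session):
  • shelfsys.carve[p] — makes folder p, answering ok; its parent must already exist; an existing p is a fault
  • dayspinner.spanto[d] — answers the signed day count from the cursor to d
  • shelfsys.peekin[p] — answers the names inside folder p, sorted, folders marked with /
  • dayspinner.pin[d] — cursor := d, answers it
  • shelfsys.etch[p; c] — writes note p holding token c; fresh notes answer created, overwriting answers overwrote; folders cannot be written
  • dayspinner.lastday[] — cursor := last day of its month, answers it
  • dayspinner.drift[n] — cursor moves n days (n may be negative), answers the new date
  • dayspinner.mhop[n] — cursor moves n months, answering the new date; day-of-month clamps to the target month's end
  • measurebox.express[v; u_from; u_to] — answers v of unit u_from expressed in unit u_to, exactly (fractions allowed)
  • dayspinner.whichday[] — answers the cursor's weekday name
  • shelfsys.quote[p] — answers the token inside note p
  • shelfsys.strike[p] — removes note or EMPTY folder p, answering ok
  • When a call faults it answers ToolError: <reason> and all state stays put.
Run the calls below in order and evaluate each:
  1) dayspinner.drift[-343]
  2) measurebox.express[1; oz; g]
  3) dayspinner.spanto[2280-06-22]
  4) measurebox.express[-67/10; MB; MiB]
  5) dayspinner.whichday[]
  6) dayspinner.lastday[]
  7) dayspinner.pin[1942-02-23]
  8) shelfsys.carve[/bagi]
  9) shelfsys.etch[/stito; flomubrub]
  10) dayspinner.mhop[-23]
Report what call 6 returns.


Answer: 2280-11-30

Derivation:
CALL dayspinner.drift[n→-343]
RET  2280-11-27
CALL measurebox.express[v→1; u_from→oz; u_to→g]
RET  45359237/1600000
CALL dayspinner.spanto[d→2280-06-22]
RET  -158
CALL measurebox.express[v→-67/10; u_from→MB; u_to→MiB]
RET  -209375/32768
CALL dayspinner.whichday[]
RET  Saturday
CALL dayspinner.lastday[]
RET  2280-11-30
CALL dayspinner.pin[d→1942-02-23]
RET  1942-02-23
CALL shelfsys.carve[p→/bagi]
RET  ok
CALL shelfsys.etch[p→/stito; c→flomubrub]
RET  created
CALL dayspinner.mhop[n→-23]
RET  1940-03-23


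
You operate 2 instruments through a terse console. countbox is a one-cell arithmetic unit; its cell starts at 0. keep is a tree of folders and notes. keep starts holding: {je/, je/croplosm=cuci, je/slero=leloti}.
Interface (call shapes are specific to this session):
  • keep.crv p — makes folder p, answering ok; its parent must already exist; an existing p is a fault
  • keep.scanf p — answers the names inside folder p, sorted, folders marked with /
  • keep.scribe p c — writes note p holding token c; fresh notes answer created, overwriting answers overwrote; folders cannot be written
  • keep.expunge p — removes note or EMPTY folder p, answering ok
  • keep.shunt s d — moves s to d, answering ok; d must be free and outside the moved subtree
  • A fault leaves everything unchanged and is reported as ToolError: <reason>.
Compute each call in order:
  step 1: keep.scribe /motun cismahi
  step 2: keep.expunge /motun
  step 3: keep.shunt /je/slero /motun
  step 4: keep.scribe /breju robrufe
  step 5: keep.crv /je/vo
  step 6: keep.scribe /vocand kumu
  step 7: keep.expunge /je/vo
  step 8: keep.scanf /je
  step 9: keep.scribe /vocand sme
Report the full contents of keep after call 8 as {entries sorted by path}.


# keep.scribe(p: /motun, c: cismahi) ~> created
# keep.expunge(p: /motun) ~> ok
# keep.shunt(s: /je/slero, d: /motun) ~> ok
# keep.scribe(p: /breju, c: robrufe) ~> created
# keep.crv(p: /je/vo) ~> ok
# keep.scribe(p: /vocand, c: kumu) ~> created
# keep.expunge(p: /je/vo) ~> ok
# keep.scanf(p: /je) ~> [croplosm]
# keep.scribe(p: /vocand, c: sme) ~> overwrote

Answer: {breju=robrufe, je/, je/croplosm=cuci, motun=leloti, vocand=kumu}


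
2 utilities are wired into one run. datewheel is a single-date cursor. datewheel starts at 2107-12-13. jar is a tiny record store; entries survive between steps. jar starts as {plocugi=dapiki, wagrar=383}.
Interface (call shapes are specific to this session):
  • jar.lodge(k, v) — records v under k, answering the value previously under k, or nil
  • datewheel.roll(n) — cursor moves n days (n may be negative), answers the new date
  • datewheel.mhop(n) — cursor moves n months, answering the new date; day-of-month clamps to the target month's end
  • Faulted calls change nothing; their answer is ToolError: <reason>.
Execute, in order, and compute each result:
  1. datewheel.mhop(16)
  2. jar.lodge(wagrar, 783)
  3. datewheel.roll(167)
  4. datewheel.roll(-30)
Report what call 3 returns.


Answer: 2109-09-27

Derivation:
→ datewheel.mhop(n='16')
← 2109-04-13
→ jar.lodge(k='wagrar', v='783')
← 383
→ datewheel.roll(n='167')
← 2109-09-27
→ datewheel.roll(n='-30')
← 2109-08-28


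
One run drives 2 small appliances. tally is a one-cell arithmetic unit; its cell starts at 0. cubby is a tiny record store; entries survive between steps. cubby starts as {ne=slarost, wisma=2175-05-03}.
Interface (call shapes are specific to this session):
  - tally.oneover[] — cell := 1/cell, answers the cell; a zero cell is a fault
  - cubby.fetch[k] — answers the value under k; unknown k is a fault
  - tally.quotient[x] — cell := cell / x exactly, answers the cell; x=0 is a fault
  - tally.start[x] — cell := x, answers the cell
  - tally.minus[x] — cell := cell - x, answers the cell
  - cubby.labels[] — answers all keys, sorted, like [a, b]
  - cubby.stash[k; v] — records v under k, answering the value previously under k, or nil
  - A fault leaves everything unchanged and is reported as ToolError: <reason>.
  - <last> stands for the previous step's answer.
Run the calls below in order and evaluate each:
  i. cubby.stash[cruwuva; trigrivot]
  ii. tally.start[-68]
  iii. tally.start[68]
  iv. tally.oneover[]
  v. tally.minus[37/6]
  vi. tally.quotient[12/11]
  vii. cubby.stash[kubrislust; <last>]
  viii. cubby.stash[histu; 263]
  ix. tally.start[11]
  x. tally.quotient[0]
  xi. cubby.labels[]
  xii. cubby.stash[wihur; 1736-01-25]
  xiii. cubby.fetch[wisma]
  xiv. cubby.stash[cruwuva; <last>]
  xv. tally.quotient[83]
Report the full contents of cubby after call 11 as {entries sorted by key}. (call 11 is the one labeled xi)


Answer: {cruwuva=trigrivot, histu=263, kubrislust=-13805/2448, ne=slarost, wisma=2175-05-03}

Derivation:
~$ stash k='cruwuva' v='trigrivot'
[out] nil
~$ start x='-68'
[out] -68
~$ start x='68'
[out] 68
~$ oneover
[out] 1/68
~$ minus x='37/6'
[out] -1255/204
~$ quotient x='12/11'
[out] -13805/2448
~$ stash k='kubrislust' v='<last>'
[out] nil
~$ stash k='histu' v='263'
[out] nil
~$ start x='11'
[out] 11
~$ quotient x='0'
[out] ToolError: division by zero
~$ labels
[out] [cruwuva, histu, kubrislust, ne, wisma]
~$ stash k='wihur' v='1736-01-25'
[out] nil
~$ fetch k='wisma'
[out] 2175-05-03
~$ stash k='cruwuva' v='<last>'
[out] trigrivot
~$ quotient x='83'
[out] 11/83


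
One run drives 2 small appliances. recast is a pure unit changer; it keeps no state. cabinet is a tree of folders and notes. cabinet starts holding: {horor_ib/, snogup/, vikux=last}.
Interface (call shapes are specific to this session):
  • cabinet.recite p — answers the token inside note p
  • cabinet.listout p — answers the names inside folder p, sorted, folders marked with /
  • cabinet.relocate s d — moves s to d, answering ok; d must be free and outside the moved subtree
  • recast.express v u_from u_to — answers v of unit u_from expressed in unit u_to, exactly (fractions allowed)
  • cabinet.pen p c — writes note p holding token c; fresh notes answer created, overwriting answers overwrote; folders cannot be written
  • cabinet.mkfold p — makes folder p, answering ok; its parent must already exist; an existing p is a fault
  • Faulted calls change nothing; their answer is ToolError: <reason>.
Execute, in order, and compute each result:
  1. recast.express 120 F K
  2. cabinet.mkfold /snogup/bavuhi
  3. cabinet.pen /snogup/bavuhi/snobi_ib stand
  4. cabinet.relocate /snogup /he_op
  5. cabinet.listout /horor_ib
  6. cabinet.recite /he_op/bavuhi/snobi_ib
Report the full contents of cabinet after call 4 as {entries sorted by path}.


Do: recast.express[v→120; u_from→F; u_to→K]
See: 57967/180
Do: cabinet.mkfold[p→/snogup/bavuhi]
See: ok
Do: cabinet.pen[p→/snogup/bavuhi/snobi_ib; c→stand]
See: created
Do: cabinet.relocate[s→/snogup; d→/he_op]
See: ok
Do: cabinet.listout[p→/horor_ib]
See: []
Do: cabinet.recite[p→/he_op/bavuhi/snobi_ib]
See: stand

Answer: {he_op/, he_op/bavuhi/, he_op/bavuhi/snobi_ib=stand, horor_ib/, vikux=last}


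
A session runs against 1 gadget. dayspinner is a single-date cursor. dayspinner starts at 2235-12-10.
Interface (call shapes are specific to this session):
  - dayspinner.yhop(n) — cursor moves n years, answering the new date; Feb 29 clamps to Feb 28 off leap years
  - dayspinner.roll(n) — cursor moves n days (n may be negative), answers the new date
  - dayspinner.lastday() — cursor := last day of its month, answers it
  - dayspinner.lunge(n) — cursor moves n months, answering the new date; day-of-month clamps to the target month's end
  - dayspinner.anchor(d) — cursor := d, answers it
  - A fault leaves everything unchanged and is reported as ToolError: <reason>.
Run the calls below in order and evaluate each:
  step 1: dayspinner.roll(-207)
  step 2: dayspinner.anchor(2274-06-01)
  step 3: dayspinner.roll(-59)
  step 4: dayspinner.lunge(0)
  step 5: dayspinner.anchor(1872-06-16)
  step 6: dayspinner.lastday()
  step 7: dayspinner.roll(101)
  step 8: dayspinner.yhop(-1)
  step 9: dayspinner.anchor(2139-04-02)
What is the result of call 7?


Answer: 1872-10-09

Derivation:
==> dayspinner.roll(n='-207')
<== 2235-05-17
==> dayspinner.anchor(d='2274-06-01')
<== 2274-06-01
==> dayspinner.roll(n='-59')
<== 2274-04-03
==> dayspinner.lunge(n='0')
<== 2274-04-03
==> dayspinner.anchor(d='1872-06-16')
<== 1872-06-16
==> dayspinner.lastday()
<== 1872-06-30
==> dayspinner.roll(n='101')
<== 1872-10-09
==> dayspinner.yhop(n='-1')
<== 1871-10-09
==> dayspinner.anchor(d='2139-04-02')
<== 2139-04-02


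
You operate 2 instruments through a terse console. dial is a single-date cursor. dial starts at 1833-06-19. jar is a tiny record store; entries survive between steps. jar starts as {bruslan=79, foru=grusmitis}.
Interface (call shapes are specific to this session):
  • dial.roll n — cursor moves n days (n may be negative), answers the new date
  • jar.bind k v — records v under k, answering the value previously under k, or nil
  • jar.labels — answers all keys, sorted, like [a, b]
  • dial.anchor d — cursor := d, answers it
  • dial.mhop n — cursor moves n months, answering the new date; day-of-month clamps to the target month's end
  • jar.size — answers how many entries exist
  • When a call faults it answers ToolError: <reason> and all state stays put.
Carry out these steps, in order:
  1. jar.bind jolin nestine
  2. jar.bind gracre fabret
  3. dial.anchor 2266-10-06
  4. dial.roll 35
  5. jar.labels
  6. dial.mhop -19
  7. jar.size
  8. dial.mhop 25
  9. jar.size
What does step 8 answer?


Answer: 2267-05-10

Derivation:
[in] jar.bind k=jolin v=nestine
[out] nil
[in] jar.bind k=gracre v=fabret
[out] nil
[in] dial.anchor d=2266-10-06
[out] 2266-10-06
[in] dial.roll n=35
[out] 2266-11-10
[in] jar.labels
[out] [bruslan, foru, gracre, jolin]
[in] dial.mhop n=-19
[out] 2265-04-10
[in] jar.size
[out] 4
[in] dial.mhop n=25
[out] 2267-05-10
[in] jar.size
[out] 4


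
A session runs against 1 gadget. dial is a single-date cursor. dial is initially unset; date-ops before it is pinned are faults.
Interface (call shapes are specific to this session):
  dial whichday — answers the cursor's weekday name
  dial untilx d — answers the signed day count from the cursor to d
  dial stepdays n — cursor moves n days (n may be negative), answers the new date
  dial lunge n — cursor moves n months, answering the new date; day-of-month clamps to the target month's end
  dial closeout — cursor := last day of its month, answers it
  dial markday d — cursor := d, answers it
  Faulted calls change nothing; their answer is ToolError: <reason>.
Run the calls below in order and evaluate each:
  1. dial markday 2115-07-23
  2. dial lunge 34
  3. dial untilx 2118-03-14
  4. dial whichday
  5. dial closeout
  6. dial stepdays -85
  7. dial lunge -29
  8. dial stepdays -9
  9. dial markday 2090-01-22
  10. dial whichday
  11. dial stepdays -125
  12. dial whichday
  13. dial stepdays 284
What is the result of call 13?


Answer: 2090-06-30

Derivation:
→ dial markday(d='2115-07-23')
← 2115-07-23
→ dial lunge(n='34')
← 2118-05-23
→ dial untilx(d='2118-03-14')
← -70
→ dial whichday()
← Monday
→ dial closeout()
← 2118-05-31
→ dial stepdays(n='-85')
← 2118-03-07
→ dial lunge(n='-29')
← 2115-10-07
→ dial stepdays(n='-9')
← 2115-09-28
→ dial markday(d='2090-01-22')
← 2090-01-22
→ dial whichday()
← Sunday
→ dial stepdays(n='-125')
← 2089-09-19
→ dial whichday()
← Monday
→ dial stepdays(n='284')
← 2090-06-30


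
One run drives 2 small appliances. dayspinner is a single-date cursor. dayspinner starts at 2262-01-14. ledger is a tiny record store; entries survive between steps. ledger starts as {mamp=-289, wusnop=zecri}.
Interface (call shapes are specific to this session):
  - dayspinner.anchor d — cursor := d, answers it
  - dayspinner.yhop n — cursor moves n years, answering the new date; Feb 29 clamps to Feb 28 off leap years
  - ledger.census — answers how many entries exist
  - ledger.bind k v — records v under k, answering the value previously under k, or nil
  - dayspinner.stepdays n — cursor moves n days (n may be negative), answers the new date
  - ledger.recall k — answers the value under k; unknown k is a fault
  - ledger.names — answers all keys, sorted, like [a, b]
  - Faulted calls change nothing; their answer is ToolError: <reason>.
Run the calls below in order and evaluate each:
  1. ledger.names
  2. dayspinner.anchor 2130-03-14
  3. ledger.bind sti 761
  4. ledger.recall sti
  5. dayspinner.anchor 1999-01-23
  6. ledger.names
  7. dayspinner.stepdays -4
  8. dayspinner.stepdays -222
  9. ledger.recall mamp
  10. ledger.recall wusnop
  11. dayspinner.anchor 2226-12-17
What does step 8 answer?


Answer: 1998-06-11

Derivation:
>> ledger.names()
<< [mamp, wusnop]
>> dayspinner.anchor(d=2130-03-14)
<< 2130-03-14
>> ledger.bind(k=sti, v=761)
<< nil
>> ledger.recall(k=sti)
<< 761
>> dayspinner.anchor(d=1999-01-23)
<< 1999-01-23
>> ledger.names()
<< [mamp, sti, wusnop]
>> dayspinner.stepdays(n=-4)
<< 1999-01-19
>> dayspinner.stepdays(n=-222)
<< 1998-06-11
>> ledger.recall(k=mamp)
<< -289
>> ledger.recall(k=wusnop)
<< zecri
>> dayspinner.anchor(d=2226-12-17)
<< 2226-12-17


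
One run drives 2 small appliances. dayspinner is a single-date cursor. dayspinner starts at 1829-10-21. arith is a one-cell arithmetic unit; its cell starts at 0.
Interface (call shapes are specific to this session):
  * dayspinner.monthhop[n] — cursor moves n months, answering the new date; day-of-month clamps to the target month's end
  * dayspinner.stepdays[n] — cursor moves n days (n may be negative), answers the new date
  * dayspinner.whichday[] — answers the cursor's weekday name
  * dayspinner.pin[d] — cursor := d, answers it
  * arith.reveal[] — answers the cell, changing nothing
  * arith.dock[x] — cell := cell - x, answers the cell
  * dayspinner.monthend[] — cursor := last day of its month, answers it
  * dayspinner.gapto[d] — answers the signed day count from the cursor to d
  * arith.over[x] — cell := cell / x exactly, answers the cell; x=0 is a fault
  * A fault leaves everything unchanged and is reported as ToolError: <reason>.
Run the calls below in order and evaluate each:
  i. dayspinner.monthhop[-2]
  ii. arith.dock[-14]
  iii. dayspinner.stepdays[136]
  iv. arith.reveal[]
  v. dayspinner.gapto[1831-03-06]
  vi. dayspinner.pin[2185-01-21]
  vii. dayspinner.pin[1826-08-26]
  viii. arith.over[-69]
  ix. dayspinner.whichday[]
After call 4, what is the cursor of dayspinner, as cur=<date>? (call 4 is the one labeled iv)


Answer: cur=1830-01-04

Derivation:
Do: monthhop[n→-2]
See: 1829-08-21
Do: dock[x→-14]
See: 14
Do: stepdays[n→136]
See: 1830-01-04
Do: reveal[]
See: 14
Do: gapto[d→1831-03-06]
See: 426
Do: pin[d→2185-01-21]
See: 2185-01-21
Do: pin[d→1826-08-26]
See: 1826-08-26
Do: over[x→-69]
See: -14/69
Do: whichday[]
See: Saturday


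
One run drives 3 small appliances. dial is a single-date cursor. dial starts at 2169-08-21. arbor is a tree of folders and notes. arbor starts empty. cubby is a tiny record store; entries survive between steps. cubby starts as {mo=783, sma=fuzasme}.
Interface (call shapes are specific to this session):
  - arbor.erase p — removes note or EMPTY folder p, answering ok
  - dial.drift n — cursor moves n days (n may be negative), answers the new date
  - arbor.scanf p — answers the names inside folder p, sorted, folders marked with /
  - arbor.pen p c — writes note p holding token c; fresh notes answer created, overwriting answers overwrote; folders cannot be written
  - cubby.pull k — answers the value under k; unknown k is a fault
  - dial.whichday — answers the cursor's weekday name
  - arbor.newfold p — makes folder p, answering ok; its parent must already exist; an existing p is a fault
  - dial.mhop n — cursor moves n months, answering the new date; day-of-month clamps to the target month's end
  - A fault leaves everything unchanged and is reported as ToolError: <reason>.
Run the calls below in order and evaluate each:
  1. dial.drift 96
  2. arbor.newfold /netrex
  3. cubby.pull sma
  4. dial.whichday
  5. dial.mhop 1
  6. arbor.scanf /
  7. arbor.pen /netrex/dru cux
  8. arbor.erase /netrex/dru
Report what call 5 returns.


Answer: 2169-12-25

Derivation:
>> dial.drift(n='96')
<< 2169-11-25
>> arbor.newfold(p='/netrex')
<< ok
>> cubby.pull(k='sma')
<< fuzasme
>> dial.whichday()
<< Saturday
>> dial.mhop(n='1')
<< 2169-12-25
>> arbor.scanf(p='/')
<< [netrex/]
>> arbor.pen(p='/netrex/dru', c='cux')
<< created
>> arbor.erase(p='/netrex/dru')
<< ok


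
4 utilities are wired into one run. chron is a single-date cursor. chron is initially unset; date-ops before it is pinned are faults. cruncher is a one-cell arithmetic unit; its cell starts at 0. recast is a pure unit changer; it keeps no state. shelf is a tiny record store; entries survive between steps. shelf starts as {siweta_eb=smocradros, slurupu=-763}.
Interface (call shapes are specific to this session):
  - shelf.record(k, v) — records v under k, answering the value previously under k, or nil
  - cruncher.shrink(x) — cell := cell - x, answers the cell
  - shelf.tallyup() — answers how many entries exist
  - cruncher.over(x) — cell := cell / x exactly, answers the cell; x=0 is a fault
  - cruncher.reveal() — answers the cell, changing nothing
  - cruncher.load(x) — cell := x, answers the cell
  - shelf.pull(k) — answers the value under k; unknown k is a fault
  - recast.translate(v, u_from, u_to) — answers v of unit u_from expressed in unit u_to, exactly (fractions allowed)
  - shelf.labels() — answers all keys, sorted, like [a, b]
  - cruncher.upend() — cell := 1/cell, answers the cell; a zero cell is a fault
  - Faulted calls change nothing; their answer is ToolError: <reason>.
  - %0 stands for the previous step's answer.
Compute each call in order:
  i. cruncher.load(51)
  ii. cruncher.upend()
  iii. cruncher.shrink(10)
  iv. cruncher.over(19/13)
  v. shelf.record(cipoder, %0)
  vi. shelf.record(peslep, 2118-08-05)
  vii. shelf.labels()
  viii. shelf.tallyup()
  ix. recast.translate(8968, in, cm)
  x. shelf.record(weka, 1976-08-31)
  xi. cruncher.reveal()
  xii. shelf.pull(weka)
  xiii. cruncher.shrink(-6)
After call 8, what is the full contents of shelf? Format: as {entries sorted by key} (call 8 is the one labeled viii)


==> cruncher.load(x=51)
<== 51
==> cruncher.upend()
<== 1/51
==> cruncher.shrink(x=10)
<== -509/51
==> cruncher.over(x=19/13)
<== -6617/969
==> shelf.record(k=cipoder, v=%0)
<== nil
==> shelf.record(k=peslep, v=2118-08-05)
<== nil
==> shelf.labels()
<== [cipoder, peslep, siweta_eb, slurupu]
==> shelf.tallyup()
<== 4
==> recast.translate(v=8968, u_from=in, u_to=cm)
<== 569468/25
==> shelf.record(k=weka, v=1976-08-31)
<== nil
==> cruncher.reveal()
<== -6617/969
==> shelf.pull(k=weka)
<== 1976-08-31
==> cruncher.shrink(x=-6)
<== -803/969

Answer: {cipoder=-6617/969, peslep=2118-08-05, siweta_eb=smocradros, slurupu=-763}
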